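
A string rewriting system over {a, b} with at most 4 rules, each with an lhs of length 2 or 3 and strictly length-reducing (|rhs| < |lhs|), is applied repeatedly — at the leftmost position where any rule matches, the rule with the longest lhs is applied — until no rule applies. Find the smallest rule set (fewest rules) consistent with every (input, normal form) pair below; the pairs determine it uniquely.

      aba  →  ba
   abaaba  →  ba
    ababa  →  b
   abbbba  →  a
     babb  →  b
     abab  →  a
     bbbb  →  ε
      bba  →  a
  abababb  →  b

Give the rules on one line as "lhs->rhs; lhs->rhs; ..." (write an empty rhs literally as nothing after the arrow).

  | aba => ba
  | abaaba => baaba => bbba => ba
  | ababa => baba => aa => b
  | abbbba => bbbba => bba => a

aa->b; ab->b; bab->a; bb->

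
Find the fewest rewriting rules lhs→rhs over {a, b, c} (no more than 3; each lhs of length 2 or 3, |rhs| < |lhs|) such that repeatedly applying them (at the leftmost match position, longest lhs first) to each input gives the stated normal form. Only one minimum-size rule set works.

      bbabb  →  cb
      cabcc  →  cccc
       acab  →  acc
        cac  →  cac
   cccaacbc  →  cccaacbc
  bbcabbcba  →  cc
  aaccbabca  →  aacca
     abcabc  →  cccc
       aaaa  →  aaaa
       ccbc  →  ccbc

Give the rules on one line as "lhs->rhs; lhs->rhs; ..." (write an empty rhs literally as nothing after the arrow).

  | bbabb => abb => cb
  | cabcc => cccc
  | acab => acc
  | cac

ab->c; bb->; cba->b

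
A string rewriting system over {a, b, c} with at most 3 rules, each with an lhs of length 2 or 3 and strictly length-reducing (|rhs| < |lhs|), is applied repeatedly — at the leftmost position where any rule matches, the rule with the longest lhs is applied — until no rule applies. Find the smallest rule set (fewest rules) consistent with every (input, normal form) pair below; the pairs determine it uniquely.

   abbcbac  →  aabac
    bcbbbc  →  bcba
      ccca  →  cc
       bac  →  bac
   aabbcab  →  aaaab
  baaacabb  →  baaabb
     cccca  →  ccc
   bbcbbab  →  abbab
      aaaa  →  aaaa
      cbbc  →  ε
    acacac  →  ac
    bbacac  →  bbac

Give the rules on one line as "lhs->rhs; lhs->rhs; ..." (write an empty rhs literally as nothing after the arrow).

bbc->a; ca->

  | abbcbac => aabac
  | bcbbbc => bcba
  | ccca => cc
  | bac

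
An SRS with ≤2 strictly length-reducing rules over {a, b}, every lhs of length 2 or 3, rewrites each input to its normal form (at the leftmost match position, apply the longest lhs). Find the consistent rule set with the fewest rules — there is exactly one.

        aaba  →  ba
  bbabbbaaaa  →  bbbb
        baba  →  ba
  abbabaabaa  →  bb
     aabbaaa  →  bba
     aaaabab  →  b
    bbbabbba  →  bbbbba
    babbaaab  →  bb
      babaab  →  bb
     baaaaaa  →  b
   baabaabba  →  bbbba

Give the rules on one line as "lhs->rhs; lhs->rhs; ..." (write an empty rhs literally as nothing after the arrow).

  | aaba => ba
  | bbabbbaaaa => bbbbaaaa => bbbbaa => bbbb
  | baba => ba
  | abbabaabaa => babaabaa => baabaa => bbaa => bb

aa->; ab->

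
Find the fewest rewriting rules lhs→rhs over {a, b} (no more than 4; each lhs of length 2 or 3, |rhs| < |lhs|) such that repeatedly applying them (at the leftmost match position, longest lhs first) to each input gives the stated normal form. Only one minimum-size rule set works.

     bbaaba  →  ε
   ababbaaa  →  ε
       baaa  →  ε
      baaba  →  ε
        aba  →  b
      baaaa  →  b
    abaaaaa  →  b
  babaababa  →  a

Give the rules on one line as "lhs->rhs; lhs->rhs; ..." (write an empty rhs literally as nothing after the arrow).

  | bbaaba => baaba => aaba => ab => ε
  | ababbaaa => bbbaaa => bbaaa => baaa => aaa => ab => ε
  | baaa => aaa => ab => ε
  | baaba => aaba => ab => ε

aaa->ab; ab->; aba->b; ba->a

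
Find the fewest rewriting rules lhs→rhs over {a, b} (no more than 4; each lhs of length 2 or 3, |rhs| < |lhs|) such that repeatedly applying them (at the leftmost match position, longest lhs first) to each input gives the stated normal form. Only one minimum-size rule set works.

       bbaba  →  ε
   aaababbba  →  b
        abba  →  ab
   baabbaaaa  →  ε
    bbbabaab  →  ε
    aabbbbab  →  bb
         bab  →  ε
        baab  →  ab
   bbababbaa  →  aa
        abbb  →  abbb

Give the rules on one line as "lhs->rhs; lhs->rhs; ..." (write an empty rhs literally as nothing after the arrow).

  | bbaba => bbaa => ba => ε
  | aaababbba => aabbba => bba => b
  | abba => ab
  | baabbaaaa => abbaaaa => abaaa => bbaa => ba => ε

aab->; aba->bb; ba->; bab->ba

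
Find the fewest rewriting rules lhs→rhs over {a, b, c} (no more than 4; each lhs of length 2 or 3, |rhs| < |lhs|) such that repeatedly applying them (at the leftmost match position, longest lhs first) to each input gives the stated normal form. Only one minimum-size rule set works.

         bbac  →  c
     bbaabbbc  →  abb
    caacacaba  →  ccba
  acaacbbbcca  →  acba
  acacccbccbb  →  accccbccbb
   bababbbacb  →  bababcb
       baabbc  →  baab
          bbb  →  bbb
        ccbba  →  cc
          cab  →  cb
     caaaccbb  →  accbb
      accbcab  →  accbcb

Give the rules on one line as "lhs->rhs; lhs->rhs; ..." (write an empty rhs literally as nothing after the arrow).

bba->; bbc->b; ca->c; caa->

  | bbac => c
  | bbaabbbc => abbbc => abb
  | caacacaba => cacaba => ccaba => ccba
  | acaacbbbcca => acbbbcca => acbbca => acba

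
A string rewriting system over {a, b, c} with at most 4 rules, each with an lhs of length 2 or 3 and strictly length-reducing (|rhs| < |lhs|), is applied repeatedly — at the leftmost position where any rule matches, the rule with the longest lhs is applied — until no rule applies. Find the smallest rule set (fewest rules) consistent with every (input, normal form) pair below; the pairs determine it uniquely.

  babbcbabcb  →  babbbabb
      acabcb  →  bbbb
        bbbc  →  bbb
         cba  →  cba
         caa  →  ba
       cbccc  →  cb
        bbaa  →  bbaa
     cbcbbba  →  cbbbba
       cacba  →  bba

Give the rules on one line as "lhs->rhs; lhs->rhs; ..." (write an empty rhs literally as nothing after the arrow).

  | babbcbabcb => babbbabcb => babbbabb
  | acabcb => bbbcb => bbbb
  | bbbc => bbb
  | cba

aca->bb; bc->b; ca->b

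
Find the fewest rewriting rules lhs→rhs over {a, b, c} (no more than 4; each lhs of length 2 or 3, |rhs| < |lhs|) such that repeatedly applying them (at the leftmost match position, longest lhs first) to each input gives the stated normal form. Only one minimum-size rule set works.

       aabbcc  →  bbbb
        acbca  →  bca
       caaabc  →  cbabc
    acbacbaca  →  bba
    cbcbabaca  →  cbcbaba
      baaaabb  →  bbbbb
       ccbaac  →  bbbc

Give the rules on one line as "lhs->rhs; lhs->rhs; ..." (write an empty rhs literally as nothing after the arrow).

  | aabbcc => bbbcc => bbbb
  | acbca => bca
  | caaabc => cbabc
  | acbacbaca => bacbaca => bbaca => bba

aa->b; ac->; cc->b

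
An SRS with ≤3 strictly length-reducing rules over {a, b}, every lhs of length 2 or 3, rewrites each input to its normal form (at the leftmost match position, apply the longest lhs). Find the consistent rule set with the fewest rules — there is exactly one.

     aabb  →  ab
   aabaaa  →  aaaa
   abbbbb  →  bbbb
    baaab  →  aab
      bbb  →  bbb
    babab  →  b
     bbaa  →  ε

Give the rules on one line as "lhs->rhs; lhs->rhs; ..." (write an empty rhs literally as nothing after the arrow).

abb->b; ba->

  | aabb => ab
  | aabaaa => aaaa
  | abbbbb => bbbb
  | baaab => aab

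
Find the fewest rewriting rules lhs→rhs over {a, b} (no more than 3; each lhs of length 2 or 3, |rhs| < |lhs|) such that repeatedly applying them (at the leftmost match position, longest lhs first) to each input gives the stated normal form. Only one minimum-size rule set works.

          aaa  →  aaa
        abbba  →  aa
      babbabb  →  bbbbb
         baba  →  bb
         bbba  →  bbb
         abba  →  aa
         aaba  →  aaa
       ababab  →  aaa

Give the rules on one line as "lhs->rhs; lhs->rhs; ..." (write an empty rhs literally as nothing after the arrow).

  | aaa
  | abbba => abba => aba => aa
  | babbabb => bbbabb => bbbbb
  | baba => bba => bb

ab->a; ba->b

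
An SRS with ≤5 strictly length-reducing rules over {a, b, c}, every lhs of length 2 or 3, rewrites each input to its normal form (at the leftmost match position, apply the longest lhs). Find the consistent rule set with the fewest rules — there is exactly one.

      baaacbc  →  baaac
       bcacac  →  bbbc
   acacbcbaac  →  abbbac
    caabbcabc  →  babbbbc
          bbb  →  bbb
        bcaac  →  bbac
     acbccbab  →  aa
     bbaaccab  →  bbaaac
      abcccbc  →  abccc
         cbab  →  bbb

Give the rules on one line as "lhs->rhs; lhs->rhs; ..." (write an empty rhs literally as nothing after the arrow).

ca->b; cb->; cba->bb; cbb->ac

  | baaacbc => baaac
  | bcacac => bbcac => bbbc
  | acacbcbaac => abcbcbaac => abcbaac => abbbac
  | caabbcabc => babbcabc => babbbbc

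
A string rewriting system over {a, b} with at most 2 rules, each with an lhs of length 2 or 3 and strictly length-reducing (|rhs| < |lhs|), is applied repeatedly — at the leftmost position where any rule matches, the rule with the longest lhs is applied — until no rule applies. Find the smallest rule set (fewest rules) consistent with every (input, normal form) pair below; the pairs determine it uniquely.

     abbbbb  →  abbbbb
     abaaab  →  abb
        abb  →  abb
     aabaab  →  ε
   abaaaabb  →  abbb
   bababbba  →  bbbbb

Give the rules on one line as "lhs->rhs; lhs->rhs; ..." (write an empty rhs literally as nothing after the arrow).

  | abbbbb
  | abaaab => abaab => abab => abb
  | abb
  | aabaab => aab => ε

aab->; ba->b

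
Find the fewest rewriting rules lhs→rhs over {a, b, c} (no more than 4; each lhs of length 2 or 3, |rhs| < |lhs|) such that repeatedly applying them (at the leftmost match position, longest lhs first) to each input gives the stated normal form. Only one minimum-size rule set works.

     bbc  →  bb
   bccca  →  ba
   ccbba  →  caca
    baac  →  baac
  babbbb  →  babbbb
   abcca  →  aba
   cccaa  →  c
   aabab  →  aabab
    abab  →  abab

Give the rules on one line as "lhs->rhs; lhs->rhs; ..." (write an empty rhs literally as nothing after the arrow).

  | bbc => bb
  | bccca => bcca => bca => ba
  | ccbba => caca
  | baac

bc->b; cbb->ac; cca->c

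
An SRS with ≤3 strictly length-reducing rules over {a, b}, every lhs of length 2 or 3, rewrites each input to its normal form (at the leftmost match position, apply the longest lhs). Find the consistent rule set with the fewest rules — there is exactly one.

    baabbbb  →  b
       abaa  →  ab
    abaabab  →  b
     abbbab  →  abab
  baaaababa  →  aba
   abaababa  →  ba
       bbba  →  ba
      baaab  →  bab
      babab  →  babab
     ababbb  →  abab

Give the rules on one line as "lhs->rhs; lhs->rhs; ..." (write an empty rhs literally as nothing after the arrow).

aa->; bb->

  | baabbbb => bbbbb => bbb => b
  | abaa => ab
  | abaabab => abbab => aab => b
  | abbbab => abab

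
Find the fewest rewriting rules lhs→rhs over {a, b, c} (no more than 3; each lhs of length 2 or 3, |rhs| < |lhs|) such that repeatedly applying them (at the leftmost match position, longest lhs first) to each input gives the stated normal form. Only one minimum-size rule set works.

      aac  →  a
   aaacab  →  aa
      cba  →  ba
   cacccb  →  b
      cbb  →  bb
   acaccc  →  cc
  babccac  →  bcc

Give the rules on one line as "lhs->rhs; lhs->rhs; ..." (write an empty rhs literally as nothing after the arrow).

  | aac => a
  | aaacab => aaab => aa
  | cba => ba
  | cacccb => cccb => ccb => cb => b

ab->; ac->; cb->b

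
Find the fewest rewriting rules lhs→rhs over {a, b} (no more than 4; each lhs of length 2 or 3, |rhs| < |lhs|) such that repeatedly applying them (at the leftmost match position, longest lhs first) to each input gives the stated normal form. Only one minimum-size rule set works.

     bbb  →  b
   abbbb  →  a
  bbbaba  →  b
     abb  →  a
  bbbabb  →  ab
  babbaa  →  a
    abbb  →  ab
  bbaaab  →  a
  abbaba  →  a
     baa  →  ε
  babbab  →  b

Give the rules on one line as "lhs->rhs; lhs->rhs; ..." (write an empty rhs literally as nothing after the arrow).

  | bbb => b
  | abbbb => abb => a
  | bbbaba => baba => aa => b
  | abb => a

aa->b; bab->a; bb->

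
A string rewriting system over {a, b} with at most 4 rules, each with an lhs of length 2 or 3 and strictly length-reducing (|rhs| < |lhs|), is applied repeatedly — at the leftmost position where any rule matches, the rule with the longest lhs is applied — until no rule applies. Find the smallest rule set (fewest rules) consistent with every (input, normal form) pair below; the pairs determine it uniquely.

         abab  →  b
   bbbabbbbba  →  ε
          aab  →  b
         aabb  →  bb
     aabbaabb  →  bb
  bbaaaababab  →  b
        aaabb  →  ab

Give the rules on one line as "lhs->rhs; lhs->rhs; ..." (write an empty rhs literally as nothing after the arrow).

  | abab => aab => b
  | bbbabbbbba => bbabbbbba => babbbbba => abbbbba => abbbba => abbba => abba => aba => aa => ε
  | aab => b
  | aabb => bb

aa->; abb->ab; ba->a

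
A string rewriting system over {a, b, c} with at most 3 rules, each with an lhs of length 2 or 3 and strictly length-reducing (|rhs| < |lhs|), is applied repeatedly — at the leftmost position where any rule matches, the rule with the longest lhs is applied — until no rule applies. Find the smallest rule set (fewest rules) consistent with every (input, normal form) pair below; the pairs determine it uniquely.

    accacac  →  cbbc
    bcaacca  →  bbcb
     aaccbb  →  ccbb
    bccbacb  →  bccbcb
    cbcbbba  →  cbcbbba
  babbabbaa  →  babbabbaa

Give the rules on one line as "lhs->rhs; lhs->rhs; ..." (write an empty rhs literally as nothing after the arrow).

ac->c; ca->b

  | accacac => ccacac => cbcac => cbbc
  | bcaacca => bbacca => bbcca => bbcb
  | aaccbb => accbb => ccbb
  | bccbacb => bccbcb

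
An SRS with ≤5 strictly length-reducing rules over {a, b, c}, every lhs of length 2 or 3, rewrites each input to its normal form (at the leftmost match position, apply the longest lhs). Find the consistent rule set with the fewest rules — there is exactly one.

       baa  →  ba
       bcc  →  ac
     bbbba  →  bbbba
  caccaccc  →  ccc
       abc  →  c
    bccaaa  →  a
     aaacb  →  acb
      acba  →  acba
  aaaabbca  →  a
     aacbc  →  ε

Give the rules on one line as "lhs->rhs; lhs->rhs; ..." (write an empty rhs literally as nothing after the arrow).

  | baa => ba
  | bcc => ac
  | bbbba
  | caccaccc => bccaccc => acaccc => abccc => ccc

aa->a; ab->; bc->a; ca->b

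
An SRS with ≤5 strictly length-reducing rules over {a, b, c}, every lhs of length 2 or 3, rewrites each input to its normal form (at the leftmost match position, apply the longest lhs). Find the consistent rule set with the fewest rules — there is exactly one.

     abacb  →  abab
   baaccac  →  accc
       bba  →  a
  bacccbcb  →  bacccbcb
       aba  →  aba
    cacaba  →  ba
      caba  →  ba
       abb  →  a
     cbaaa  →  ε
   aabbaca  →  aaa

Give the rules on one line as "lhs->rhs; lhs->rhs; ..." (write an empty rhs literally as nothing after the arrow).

acb->ab; baa->ac; bb->; ca->

  | abacb => abab
  | baaccac => acccac => accc
  | bba => a
  | bacccbcb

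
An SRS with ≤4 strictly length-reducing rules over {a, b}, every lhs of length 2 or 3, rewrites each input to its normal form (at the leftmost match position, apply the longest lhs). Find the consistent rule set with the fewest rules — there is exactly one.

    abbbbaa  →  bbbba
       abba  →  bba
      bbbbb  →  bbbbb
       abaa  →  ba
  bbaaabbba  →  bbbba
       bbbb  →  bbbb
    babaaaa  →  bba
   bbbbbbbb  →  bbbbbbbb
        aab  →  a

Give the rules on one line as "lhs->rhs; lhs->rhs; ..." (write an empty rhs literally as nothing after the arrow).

aa->a; aab->a; ab->b

  | abbbbaa => bbbbaa => bbbba
  | abba => bba
  | bbbbb
  | abaa => baa => ba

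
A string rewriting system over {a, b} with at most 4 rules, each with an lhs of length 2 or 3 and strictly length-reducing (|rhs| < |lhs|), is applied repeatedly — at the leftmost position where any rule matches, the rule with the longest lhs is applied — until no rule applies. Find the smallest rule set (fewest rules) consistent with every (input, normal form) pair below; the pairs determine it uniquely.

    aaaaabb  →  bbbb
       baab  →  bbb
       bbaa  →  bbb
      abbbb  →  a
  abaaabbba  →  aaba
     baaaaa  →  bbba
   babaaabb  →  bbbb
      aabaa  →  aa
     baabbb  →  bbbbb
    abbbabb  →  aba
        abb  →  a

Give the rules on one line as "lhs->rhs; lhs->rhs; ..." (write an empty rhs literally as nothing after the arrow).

  | aaaaabb => baabb => bbbb
  | baab => bbb
  | bbaa => bbb
  | abbbb => abb => a

aaa->b; abb->a; baa->bb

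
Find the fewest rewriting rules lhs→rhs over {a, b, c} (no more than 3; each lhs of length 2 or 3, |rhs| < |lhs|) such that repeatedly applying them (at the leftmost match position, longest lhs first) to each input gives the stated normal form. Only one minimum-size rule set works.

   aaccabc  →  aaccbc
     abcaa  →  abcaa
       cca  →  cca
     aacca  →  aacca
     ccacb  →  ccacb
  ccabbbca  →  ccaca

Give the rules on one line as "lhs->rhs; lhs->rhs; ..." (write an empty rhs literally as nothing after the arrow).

  | aaccabc => aaccbc
  | abcaa
  | cca
  | aacca

bbb->a; cab->cb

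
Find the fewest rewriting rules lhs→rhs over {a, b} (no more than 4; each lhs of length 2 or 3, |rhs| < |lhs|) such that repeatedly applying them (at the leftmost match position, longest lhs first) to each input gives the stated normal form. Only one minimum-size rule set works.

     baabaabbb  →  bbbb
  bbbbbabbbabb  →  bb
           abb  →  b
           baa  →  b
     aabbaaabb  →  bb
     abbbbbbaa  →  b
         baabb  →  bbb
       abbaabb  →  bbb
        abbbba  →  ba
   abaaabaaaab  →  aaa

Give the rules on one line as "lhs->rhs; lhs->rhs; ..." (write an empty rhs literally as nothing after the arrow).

aab->; ab->; baa->b; bba->ba

  | baabaabbb => bbaabbb => baabbb => bbbb
  | bbbbbabbbabb => bbbbabbbabb => bbbabbbabb => bbabbbabb => babbbabb => bbbabb => bbabb => babb => bb
  | abb => b
  | baa => b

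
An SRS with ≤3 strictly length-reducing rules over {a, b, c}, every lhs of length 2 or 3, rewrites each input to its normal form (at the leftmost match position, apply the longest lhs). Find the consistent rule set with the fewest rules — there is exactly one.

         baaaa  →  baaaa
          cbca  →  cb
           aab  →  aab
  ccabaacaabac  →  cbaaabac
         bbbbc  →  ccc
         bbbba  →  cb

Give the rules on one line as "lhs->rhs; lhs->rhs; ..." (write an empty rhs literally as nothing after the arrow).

  | baaaa
  | cbca => cb
  | aab
  | ccabaacaabac => cbaacaabac => cbaaabac

bb->c; bba->b; ca->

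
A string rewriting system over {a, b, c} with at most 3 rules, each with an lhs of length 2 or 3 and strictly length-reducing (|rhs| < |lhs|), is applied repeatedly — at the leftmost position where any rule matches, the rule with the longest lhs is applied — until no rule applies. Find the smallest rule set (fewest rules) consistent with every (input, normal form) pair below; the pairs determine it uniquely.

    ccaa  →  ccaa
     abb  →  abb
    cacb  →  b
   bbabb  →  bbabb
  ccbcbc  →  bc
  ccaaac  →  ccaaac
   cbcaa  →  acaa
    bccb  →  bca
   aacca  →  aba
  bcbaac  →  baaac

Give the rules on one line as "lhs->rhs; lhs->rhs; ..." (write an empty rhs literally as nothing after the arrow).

  | ccaa
  | abb
  | cacb => b
  | bbabb

acc->b; cac->; cb->a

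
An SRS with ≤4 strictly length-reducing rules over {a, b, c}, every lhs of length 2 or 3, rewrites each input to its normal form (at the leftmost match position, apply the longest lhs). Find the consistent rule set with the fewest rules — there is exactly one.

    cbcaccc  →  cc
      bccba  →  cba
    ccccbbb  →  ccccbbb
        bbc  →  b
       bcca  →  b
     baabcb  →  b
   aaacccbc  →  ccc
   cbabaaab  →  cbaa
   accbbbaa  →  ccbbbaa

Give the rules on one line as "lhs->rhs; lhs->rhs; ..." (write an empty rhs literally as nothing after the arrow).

ab->; ac->c; bc->; ca->b

  | cbcaccc => caccc => bccc => cc
  | bccba => cba
  | ccccbbb
  | bbc => b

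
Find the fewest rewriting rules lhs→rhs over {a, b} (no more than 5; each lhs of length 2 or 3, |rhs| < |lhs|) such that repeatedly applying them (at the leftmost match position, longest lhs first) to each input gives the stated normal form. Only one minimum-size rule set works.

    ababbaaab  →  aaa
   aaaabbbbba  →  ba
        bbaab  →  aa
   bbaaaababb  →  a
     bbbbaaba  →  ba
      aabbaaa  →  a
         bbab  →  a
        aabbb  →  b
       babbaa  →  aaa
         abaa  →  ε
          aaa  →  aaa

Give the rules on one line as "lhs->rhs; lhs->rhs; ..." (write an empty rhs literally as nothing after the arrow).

  | ababbaaab => babbaaab => bbaaab => aaaab => aaa
  | aaaabbbbba => aaabbbba => aabbba => abba => ba
  | bbaab => aaab => aa
  | bbaaaababb => aaaaababb => aaaababb => aaababb => aababb => ababb => babb => bb => a

ab->; aba->ba; baa->; bb->a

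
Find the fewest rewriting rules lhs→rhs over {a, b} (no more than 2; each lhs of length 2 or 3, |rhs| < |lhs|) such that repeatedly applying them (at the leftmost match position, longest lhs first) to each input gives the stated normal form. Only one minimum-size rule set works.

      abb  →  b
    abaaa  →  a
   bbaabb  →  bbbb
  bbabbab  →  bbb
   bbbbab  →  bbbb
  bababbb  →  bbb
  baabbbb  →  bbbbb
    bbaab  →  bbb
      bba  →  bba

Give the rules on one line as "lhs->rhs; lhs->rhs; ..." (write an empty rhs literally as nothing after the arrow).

  | abb => b
  | abaaa => aaa => a
  | bbaabb => bbbb
  | bbabbab => bbbab => bbb

aa->; ab->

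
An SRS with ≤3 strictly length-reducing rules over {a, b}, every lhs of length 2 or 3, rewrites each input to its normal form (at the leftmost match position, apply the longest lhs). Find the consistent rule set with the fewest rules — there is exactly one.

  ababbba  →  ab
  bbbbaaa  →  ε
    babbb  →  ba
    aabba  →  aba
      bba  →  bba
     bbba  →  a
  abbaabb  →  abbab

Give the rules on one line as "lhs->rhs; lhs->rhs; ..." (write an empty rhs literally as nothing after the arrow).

  | ababbba => abaaaa => abaa => ab
  | bbbbaaa => aabaaa => aaaa => aa => ε
  | babbb => baaa => ba
  | aabba => aba

aa->; aab->a; bbb->aa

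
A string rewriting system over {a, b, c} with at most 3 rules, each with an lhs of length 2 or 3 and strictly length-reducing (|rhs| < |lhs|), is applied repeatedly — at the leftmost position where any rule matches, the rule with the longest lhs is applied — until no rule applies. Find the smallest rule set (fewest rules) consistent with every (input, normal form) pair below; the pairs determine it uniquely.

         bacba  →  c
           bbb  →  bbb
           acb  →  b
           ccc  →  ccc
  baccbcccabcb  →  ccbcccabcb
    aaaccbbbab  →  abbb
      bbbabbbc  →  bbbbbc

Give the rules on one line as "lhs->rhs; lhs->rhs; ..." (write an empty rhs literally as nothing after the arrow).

  | bacba => cba => c
  | bbb
  | acb => b
  | ccc

ac->; ba->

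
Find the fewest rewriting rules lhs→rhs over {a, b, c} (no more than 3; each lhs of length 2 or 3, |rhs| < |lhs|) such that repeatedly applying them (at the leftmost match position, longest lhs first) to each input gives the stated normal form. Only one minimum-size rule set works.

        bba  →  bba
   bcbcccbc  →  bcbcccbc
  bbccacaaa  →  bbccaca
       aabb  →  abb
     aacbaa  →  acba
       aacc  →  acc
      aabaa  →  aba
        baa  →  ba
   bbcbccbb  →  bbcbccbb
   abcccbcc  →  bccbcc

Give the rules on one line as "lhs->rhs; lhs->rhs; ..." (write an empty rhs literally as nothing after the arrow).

aa->a; abc->b

  | bba
  | bcbcccbc
  | bbccacaaa => bbccacaa => bbccaca
  | aabb => abb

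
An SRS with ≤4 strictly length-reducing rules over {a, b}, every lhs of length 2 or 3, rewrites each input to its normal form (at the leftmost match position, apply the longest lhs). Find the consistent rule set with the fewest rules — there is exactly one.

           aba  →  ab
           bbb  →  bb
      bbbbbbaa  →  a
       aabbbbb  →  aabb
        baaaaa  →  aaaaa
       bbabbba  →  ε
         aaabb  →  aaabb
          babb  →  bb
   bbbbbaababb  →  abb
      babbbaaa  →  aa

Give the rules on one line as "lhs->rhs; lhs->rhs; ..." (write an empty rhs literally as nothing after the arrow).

ba->b; baa->aa; bba->; bbb->bb

  | aba => ab
  | bbb => bb
  | bbbbbbaa => bbbbbaa => bbbbaa => bbbaa => bbaa => a
  | aabbbbb => aabbbb => aabbb => aabb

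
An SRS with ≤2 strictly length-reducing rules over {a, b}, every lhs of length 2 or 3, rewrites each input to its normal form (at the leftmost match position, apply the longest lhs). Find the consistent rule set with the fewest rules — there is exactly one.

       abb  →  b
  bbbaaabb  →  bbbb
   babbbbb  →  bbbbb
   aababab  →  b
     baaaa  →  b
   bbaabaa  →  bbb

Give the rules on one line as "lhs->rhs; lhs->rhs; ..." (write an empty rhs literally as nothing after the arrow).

aa->; ab->

  | abb => b
  | bbbaaabb => bbbabb => bbbb
  | babbbbb => bbbbb
  | aababab => babab => bab => b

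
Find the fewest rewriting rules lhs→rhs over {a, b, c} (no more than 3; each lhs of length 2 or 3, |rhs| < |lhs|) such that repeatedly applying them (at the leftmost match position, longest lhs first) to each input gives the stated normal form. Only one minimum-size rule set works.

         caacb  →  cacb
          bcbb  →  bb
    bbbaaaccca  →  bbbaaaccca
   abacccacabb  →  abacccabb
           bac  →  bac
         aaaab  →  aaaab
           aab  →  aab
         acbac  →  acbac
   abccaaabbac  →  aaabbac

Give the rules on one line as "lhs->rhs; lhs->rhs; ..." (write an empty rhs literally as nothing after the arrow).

  | caacb => cacb
  | bcbb => bb
  | bbbaaaccca
  | abacccacabb => abacccabb

aca->a; bc->; caa->ca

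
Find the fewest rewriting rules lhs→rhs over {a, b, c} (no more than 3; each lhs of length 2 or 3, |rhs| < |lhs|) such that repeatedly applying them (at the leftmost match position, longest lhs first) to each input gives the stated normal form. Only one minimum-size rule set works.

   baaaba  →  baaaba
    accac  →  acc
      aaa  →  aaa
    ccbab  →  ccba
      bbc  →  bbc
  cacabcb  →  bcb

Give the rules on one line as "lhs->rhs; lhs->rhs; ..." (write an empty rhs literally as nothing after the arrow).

  | baaaba
  | accac => acc
  | aaa
  | ccbab => ccba

bab->ba; ca->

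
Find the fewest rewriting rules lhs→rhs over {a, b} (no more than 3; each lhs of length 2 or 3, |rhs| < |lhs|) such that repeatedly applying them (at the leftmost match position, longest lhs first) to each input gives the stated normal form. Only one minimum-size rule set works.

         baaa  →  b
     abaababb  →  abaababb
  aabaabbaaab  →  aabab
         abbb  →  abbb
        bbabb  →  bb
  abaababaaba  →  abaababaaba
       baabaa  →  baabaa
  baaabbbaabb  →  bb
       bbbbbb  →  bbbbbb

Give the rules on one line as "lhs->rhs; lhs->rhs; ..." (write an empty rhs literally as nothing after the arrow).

  | baaa => b
  | abaababb
  | aabaabbaaab => aabaaaab => aabab
  | abbb

aaa->; bba->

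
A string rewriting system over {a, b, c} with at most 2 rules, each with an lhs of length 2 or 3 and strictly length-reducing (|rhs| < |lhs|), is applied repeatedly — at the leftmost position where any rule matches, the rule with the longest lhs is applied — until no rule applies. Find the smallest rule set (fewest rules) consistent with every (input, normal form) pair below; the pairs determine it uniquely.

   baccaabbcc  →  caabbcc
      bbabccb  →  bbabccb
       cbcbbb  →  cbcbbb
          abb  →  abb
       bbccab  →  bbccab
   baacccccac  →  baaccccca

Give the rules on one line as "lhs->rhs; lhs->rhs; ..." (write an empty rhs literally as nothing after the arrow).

  | baccaabbcc => caabbcc
  | bbabccb
  | cbcbbb
  | abb

bac->; cac->ca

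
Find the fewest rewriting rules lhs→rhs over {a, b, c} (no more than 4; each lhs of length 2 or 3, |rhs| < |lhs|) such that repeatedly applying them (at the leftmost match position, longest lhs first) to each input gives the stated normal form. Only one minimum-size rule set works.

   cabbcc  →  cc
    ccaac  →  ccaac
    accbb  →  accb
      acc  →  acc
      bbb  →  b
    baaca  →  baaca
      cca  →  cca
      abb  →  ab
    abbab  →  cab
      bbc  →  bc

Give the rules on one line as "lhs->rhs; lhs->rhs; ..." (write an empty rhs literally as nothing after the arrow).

  | cabbcc => cabcc => cc
  | ccaac
  | accbb => accb
  | acc

aba->ca; abc->; bb->b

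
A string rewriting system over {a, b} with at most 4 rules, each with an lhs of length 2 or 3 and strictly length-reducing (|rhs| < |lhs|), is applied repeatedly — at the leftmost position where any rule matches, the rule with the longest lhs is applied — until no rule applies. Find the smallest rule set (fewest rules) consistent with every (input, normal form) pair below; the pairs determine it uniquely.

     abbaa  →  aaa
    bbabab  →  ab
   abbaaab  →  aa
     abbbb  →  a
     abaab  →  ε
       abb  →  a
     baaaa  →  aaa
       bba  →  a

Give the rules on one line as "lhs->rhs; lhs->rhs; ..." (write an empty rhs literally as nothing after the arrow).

aab->; ba->; bb->

  | abbaa => aaa
  | bbabab => abab => ab
  | abbaaab => aaaab => aa
  | abbbb => abb => a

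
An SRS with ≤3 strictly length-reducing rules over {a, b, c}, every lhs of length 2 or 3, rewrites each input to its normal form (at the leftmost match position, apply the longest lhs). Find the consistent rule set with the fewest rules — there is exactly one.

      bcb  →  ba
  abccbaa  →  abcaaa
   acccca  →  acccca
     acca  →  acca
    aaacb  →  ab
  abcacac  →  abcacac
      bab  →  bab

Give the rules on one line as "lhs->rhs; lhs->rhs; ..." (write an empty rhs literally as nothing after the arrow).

  | bcb => ba
  | abccbaa => abcaaa
  | acccca
  | acca

aac->; cb->a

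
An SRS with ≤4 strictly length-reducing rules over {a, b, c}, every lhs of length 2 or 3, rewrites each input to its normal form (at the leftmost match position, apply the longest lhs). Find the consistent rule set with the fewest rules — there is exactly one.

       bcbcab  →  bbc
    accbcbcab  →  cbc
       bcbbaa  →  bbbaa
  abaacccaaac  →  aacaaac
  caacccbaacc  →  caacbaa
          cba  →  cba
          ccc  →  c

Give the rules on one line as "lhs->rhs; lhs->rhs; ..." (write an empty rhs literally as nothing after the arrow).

ab->; bcb->bb; cc->

  | bcbcab => bbcab => bbc
  | accbcbcab => abcbcab => cbcab => cbc
  | bcbbaa => bbbaa
  | abaacccaaac => aacccaaac => aacaaac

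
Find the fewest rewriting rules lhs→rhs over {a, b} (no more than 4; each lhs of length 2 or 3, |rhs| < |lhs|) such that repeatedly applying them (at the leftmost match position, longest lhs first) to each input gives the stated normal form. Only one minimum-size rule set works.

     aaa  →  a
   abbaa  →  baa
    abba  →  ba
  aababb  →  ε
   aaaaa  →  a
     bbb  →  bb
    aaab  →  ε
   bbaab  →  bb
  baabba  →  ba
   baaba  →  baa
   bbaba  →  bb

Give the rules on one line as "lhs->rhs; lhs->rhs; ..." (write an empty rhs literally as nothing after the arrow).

aaa->a; ab->; bba->bb; bbb->bb

  | aaa => a
  | abbaa => baa
  | abba => ba
  | aababb => aabb => ab => ε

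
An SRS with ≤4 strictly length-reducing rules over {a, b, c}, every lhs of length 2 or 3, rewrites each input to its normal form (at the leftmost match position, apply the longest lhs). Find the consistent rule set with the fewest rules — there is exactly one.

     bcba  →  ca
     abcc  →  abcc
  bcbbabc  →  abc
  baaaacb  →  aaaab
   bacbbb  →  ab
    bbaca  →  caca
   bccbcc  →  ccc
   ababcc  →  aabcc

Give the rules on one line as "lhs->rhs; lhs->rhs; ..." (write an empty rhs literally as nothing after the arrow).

  | bcba => bba => ca
  | abcc
  | bcbbabc => bbbabc => cbabc => babc => abc
  | baaaacb => aaaacb => aaaab

ba->a; bb->c; cb->b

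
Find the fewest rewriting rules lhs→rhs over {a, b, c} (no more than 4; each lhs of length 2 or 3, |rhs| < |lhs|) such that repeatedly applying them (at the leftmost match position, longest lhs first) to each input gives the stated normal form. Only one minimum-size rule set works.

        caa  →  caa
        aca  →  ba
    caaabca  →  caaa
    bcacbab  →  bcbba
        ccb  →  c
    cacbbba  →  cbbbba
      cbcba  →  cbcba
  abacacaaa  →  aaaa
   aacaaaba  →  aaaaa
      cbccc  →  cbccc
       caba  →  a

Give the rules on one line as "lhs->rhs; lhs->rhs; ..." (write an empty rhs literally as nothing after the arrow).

  | caa
  | aca => ba
  | caaabca => caaaca => caaba => caaa
  | bcacbab => bcbbab => bcbba

ab->a; ac->b; cab->; ccb->c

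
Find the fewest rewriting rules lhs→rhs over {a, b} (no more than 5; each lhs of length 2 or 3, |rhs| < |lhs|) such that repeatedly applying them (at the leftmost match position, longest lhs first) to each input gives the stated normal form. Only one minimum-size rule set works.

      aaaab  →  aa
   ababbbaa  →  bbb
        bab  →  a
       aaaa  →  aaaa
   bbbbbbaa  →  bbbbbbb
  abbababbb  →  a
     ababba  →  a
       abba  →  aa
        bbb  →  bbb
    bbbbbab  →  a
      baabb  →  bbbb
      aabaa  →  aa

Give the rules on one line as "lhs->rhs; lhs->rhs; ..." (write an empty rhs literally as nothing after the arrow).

  | aaaab => aa
  | ababbbaa => aabbbaa => bbaa => bbb
  | bab => ab => a
  | aaaa

aab->; ab->a; ba->a; baa->bb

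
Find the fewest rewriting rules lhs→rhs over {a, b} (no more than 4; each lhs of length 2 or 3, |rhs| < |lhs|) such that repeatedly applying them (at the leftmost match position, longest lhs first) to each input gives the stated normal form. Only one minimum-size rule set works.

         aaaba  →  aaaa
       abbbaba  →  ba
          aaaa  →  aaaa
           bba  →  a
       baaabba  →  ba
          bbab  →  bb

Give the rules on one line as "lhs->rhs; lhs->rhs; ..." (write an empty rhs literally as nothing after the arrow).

  | aaaba => aaaa
  | abbbaba => bbbaba => babba => bbba => bab => ba
  | aaaa
  | bba => ab => a

ab->a; abb->bb; bba->ab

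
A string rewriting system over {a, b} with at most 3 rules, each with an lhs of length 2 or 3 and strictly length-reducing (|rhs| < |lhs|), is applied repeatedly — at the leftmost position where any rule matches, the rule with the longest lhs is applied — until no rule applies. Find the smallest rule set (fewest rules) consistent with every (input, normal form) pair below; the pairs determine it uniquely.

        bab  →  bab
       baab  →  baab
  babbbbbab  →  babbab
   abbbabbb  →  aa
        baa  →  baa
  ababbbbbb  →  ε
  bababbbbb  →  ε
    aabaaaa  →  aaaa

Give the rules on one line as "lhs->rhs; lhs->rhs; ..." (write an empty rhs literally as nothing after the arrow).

  | bab
  | baab
  | babbbbbab => babbab
  | abbbabbb => aabbb => aa

aba->; bbb->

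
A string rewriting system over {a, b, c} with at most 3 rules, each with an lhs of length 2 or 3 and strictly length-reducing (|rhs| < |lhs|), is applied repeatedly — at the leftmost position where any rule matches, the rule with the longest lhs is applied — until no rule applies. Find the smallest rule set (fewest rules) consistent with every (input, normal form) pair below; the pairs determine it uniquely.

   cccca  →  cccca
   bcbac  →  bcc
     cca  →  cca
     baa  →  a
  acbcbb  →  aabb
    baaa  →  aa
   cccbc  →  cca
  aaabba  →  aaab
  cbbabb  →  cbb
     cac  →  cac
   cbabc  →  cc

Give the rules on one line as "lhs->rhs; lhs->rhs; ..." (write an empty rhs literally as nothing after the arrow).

ba->; bab->; cbc->a

  | cccca
  | bcbac => bcc
  | cca
  | baa => a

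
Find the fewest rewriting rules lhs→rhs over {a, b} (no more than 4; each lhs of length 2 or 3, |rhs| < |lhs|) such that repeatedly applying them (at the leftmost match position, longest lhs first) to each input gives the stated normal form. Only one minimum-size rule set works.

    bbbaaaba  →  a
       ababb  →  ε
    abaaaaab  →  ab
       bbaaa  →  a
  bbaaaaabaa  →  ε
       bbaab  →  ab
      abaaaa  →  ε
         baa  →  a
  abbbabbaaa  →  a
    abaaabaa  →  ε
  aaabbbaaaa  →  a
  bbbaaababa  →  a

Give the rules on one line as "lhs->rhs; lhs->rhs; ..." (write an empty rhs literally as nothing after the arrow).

aa->; ba->; bb->a; bba->bb

  | bbbaaaba => abaaaba => aaaba => aba => a
  | ababb => abb => aa => ε
  | abaaaaab => aaaaab => aaab => ab
  | bbaaa => bbaa => bba => bb => a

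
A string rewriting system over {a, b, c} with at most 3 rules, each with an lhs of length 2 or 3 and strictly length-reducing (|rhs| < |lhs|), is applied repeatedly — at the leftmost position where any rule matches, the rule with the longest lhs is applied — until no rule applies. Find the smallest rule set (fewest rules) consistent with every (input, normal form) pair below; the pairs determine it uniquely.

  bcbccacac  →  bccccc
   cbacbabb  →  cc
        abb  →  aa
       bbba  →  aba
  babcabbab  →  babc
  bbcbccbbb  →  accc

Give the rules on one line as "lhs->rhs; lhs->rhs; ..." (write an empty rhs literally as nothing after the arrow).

bb->a; ca->c; cb->c

  | bcbccacac => bcccacac => bccccac => bccccc
  | cbacbabb => cacbabb => ccbabb => ccabb => ccbb => ccb => cc
  | abb => aa
  | bbba => aba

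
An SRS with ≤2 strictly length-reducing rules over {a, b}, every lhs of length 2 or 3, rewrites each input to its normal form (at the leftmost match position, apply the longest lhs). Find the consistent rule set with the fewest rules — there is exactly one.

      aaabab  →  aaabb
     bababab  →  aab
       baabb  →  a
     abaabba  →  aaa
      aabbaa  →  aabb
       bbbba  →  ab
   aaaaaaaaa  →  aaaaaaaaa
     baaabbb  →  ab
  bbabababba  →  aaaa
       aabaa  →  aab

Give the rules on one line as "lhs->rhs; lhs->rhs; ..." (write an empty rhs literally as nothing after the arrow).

  | aaabab => aaabb
  | bababab => bbabab => bbbab => aab
  | baabb => babb => bbb => a
  | abaabba => ababba => abbba => aaa

ba->b; bbb->a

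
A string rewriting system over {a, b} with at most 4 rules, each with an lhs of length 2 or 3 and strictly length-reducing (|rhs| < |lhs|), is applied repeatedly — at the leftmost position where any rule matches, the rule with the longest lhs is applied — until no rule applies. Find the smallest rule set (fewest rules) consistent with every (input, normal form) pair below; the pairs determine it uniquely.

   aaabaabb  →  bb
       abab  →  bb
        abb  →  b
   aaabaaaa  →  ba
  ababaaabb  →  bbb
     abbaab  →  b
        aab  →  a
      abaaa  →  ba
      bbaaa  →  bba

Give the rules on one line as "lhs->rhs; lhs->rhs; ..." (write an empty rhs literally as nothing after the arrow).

ab->; aba->b; baa->ba

  | aaabaabb => aababb => abbb => bb
  | abab => bb
  | abb => b
  | aaabaaaa => aabaaa => abaa => ba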